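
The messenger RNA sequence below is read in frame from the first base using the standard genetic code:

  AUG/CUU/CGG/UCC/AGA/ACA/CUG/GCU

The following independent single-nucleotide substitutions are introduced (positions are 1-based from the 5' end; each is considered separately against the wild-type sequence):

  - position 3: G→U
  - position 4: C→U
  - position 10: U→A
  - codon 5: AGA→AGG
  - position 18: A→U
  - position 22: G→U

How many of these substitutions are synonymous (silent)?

2

Codon 1: AUG (Met) → AUU (Ile) — missense.
Codon 2: CUU (Leu) → UUU (Phe) — missense.
Codon 4: UCC (Ser) → ACC (Thr) — missense.
Codon 5: AGA (Arg) → AGG (Arg) — synonymous.
Codon 6: ACA (Thr) → ACU (Thr) — synonymous.
Codon 8: GCU (Ala) → UCU (Ser) — missense.
Synonymous: 2 of 6.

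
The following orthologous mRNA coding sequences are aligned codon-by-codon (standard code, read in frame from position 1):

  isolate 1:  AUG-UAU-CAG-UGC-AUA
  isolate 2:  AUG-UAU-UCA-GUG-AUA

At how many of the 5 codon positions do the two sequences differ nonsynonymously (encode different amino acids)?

2

Codon 1: AUG Met / AUG Met — identical.
Codon 2: UAU Tyr / UAU Tyr — identical.
Codon 3: CAG Gln / UCA Ser — nonsynonymous.
Codon 4: UGC Cys / GUG Val — nonsynonymous.
Codon 5: AUA Ile / AUA Ile — identical.
Nonsynonymous differences: 2.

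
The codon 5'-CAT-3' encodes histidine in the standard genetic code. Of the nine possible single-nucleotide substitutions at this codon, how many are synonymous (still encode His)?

Position 1: none → 0 synonymous.
Position 2: none → 0 synonymous.
Position 3: CAC → 1 synonymous.
Total: 0 + 0 + 1 = 1.

1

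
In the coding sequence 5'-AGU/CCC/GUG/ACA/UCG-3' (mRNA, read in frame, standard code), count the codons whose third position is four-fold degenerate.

4

Codon 1 AGU (Ser): third position 2-fold.
Codon 2 CCC (Pro): third position 4-fold.
Codon 3 GUG (Val): third position 4-fold.
Codon 4 ACA (Thr): third position 4-fold.
Codon 5 UCG (Ser): third position 4-fold.
Four-fold degenerate third positions: 4.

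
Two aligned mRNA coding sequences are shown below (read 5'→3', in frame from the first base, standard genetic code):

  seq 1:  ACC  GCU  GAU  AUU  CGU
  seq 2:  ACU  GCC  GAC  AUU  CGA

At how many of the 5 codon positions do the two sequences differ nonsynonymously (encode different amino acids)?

Codon 1: ACC Thr / ACU Thr — synonymous.
Codon 2: GCU Ala / GCC Ala — synonymous.
Codon 3: GAU Asp / GAC Asp — synonymous.
Codon 4: AUU Ile / AUU Ile — identical.
Codon 5: CGU Arg / CGA Arg — synonymous.
Nonsynonymous differences: 0.

0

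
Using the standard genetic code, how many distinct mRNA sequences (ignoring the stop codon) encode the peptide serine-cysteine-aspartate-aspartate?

Ser: 6 codons.
Cys: 2 codons.
Asp: 2 codons.
Asp: 2 codons.
6 × 2 × 2 × 2 = 48.

48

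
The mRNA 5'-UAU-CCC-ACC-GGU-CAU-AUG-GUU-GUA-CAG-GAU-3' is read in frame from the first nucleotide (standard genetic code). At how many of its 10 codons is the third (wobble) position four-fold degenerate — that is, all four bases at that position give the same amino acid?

Codon 1 UAU (Tyr): third position 2-fold.
Codon 2 CCC (Pro): third position 4-fold.
Codon 3 ACC (Thr): third position 4-fold.
Codon 4 GGU (Gly): third position 4-fold.
Codon 5 CAU (His): third position 2-fold.
Codon 6 AUG (Met): third position 1-fold.
Codon 7 GUU (Val): third position 4-fold.
Codon 8 GUA (Val): third position 4-fold.
Codon 9 CAG (Gln): third position 2-fold.
Codon 10 GAU (Asp): third position 2-fold.
Four-fold degenerate third positions: 5.

5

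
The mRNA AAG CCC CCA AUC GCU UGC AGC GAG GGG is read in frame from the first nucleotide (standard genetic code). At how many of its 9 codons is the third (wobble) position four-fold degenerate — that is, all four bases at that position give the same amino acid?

4

Codon 1 AAG (Lys): third position 2-fold.
Codon 2 CCC (Pro): third position 4-fold.
Codon 3 CCA (Pro): third position 4-fold.
Codon 4 AUC (Ile): third position 3-fold.
Codon 5 GCU (Ala): third position 4-fold.
Codon 6 UGC (Cys): third position 2-fold.
Codon 7 AGC (Ser): third position 2-fold.
Codon 8 GAG (Glu): third position 2-fold.
Codon 9 GGG (Gly): third position 4-fold.
Four-fold degenerate third positions: 4.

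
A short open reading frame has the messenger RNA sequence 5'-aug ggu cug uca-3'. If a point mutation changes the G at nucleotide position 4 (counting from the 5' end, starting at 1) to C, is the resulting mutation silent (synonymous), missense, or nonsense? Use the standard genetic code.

Position 4 falls in codon 2: GGU → Gly.
After the substitution the codon is CGU → Arg.
Gly ≠ Arg, so this is a missense mutation.

missense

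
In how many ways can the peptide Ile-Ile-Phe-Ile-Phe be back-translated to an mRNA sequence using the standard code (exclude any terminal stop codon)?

108

Ile: 3 codons.
Ile: 3 codons.
Phe: 2 codons.
Ile: 3 codons.
Phe: 2 codons.
3 × 3 × 2 × 3 × 2 = 108.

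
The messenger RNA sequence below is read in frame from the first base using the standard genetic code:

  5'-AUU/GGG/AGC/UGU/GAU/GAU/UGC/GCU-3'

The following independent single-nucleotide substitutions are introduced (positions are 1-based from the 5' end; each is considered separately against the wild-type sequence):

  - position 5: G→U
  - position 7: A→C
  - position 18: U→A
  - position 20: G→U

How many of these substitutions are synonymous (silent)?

Codon 2: GGG (Gly) → GUG (Val) — missense.
Codon 3: AGC (Ser) → CGC (Arg) — missense.
Codon 6: GAU (Asp) → GAA (Glu) — missense.
Codon 7: UGC (Cys) → UUC (Phe) — missense.
Synonymous: 0 of 4.

0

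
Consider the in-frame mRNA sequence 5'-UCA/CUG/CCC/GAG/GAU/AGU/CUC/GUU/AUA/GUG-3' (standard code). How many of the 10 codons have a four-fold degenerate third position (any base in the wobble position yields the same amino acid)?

Codon 1 UCA (Ser): third position 4-fold.
Codon 2 CUG (Leu): third position 4-fold.
Codon 3 CCC (Pro): third position 4-fold.
Codon 4 GAG (Glu): third position 2-fold.
Codon 5 GAU (Asp): third position 2-fold.
Codon 6 AGU (Ser): third position 2-fold.
Codon 7 CUC (Leu): third position 4-fold.
Codon 8 GUU (Val): third position 4-fold.
Codon 9 AUA (Ile): third position 3-fold.
Codon 10 GUG (Val): third position 4-fold.
Four-fold degenerate third positions: 6.

6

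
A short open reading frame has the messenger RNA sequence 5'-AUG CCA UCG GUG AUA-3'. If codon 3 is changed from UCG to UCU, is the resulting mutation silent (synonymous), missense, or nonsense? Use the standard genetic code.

silent

Position 9 falls in codon 3: UCG → Ser.
After the substitution the codon is UCU → Ser.
Both encode Ser, so the change is synonymous.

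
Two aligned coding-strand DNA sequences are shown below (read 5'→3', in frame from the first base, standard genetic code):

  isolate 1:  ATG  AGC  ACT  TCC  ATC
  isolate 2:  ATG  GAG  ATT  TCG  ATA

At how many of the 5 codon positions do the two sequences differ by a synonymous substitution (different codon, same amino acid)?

Codon 1: ATG Met / ATG Met — identical.
Codon 2: AGC Ser / GAG Glu — nonsynonymous.
Codon 3: ACT Thr / ATT Ile — nonsynonymous.
Codon 4: TCC Ser / TCG Ser — synonymous.
Codon 5: ATC Ile / ATA Ile — synonymous.
Synonymous differences: 2.

2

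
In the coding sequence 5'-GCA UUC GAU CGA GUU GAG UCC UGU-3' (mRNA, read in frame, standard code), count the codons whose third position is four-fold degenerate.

4

Codon 1 GCA (Ala): third position 4-fold.
Codon 2 UUC (Phe): third position 2-fold.
Codon 3 GAU (Asp): third position 2-fold.
Codon 4 CGA (Arg): third position 4-fold.
Codon 5 GUU (Val): third position 4-fold.
Codon 6 GAG (Glu): third position 2-fold.
Codon 7 UCC (Ser): third position 4-fold.
Codon 8 UGU (Cys): third position 2-fold.
Four-fold degenerate third positions: 4.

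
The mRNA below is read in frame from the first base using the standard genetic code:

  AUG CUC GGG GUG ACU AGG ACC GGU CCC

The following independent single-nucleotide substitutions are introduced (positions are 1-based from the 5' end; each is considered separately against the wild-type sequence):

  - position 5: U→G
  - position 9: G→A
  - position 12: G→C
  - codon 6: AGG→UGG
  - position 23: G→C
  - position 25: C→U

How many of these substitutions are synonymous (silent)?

2

Codon 2: CUC (Leu) → CGC (Arg) — missense.
Codon 3: GGG (Gly) → GGA (Gly) — synonymous.
Codon 4: GUG (Val) → GUC (Val) — synonymous.
Codon 6: AGG (Arg) → UGG (Trp) — missense.
Codon 8: GGU (Gly) → GCU (Ala) — missense.
Codon 9: CCC (Pro) → UCC (Ser) — missense.
Synonymous: 2 of 6.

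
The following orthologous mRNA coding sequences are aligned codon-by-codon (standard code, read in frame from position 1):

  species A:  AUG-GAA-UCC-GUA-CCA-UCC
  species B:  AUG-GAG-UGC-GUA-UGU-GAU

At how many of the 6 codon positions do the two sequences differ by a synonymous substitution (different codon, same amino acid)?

Codon 1: AUG Met / AUG Met — identical.
Codon 2: GAA Glu / GAG Glu — synonymous.
Codon 3: UCC Ser / UGC Cys — nonsynonymous.
Codon 4: GUA Val / GUA Val — identical.
Codon 5: CCA Pro / UGU Cys — nonsynonymous.
Codon 6: UCC Ser / GAU Asp — nonsynonymous.
Synonymous differences: 1.

1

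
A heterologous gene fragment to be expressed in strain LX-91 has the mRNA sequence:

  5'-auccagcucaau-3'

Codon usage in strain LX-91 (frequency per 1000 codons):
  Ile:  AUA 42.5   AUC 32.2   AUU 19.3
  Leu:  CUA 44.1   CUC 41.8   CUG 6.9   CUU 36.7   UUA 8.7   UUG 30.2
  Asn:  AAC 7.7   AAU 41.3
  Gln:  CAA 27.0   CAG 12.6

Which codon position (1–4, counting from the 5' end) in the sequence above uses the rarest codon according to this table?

2

Codon 1 AUC (Ile): 32.2 per 1000.
Codon 2 CAG (Gln): 12.6 per 1000.
Codon 3 CUC (Leu): 41.8 per 1000.
Codon 4 AAU (Asn): 41.3 per 1000.
Lowest frequency is 12.6 at codon 2.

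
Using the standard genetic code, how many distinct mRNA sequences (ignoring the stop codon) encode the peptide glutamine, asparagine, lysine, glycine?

32

Gln: 2 codons.
Asn: 2 codons.
Lys: 2 codons.
Gly: 4 codons.
2 × 2 × 2 × 4 = 32.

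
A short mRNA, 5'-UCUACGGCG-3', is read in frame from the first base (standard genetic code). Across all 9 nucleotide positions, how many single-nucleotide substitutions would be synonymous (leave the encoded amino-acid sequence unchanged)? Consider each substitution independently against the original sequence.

Codon 1 (UCU, Ser): 3 synonymous substitutions.
Codon 2 (ACG, Thr): 3 synonymous substitutions.
Codon 3 (GCG, Ala): 3 synonymous substitutions.
Total: 3 + 3 + 3 = 9.

9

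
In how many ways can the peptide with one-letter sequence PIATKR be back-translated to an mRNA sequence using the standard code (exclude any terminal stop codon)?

2304

Pro: 4 codons.
Ile: 3 codons.
Ala: 4 codons.
Thr: 4 codons.
Lys: 2 codons.
Arg: 6 codons.
4 × 3 × 4 × 4 × 2 × 6 = 2304.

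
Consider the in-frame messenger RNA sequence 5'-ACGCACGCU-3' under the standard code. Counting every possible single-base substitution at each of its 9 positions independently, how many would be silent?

Codon 1 (ACG, Thr): 3 synonymous substitutions.
Codon 2 (CAC, His): 1 synonymous substitution.
Codon 3 (GCU, Ala): 3 synonymous substitutions.
Total: 3 + 1 + 3 = 7.

7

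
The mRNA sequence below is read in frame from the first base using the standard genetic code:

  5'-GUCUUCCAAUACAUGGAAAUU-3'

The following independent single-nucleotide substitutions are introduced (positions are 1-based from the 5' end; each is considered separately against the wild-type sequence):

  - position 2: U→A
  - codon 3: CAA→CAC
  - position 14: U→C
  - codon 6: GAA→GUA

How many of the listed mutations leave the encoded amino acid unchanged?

Codon 1: GUC (Val) → GAC (Asp) — missense.
Codon 3: CAA (Gln) → CAC (His) — missense.
Codon 5: AUG (Met) → ACG (Thr) — missense.
Codon 6: GAA (Glu) → GUA (Val) — missense.
Synonymous: 0 of 4.

0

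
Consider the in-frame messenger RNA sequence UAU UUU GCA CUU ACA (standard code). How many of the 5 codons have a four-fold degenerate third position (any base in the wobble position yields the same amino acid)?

3

Codon 1 UAU (Tyr): third position 2-fold.
Codon 2 UUU (Phe): third position 2-fold.
Codon 3 GCA (Ala): third position 4-fold.
Codon 4 CUU (Leu): third position 4-fold.
Codon 5 ACA (Thr): third position 4-fold.
Four-fold degenerate third positions: 3.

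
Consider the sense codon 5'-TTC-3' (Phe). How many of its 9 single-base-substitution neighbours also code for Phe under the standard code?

Position 1: none → 0 synonymous.
Position 2: none → 0 synonymous.
Position 3: TTT → 1 synonymous.
Total: 0 + 0 + 1 = 1.

1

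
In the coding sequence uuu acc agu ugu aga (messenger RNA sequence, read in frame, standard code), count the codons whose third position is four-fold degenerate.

1

Codon 1 UUU (Phe): third position 2-fold.
Codon 2 ACC (Thr): third position 4-fold.
Codon 3 AGU (Ser): third position 2-fold.
Codon 4 UGU (Cys): third position 2-fold.
Codon 5 AGA (Arg): third position 2-fold.
Four-fold degenerate third positions: 1.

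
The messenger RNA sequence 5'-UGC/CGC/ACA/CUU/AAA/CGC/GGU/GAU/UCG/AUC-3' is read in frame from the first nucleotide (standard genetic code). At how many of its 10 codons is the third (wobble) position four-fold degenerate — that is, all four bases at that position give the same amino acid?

6

Codon 1 UGC (Cys): third position 2-fold.
Codon 2 CGC (Arg): third position 4-fold.
Codon 3 ACA (Thr): third position 4-fold.
Codon 4 CUU (Leu): third position 4-fold.
Codon 5 AAA (Lys): third position 2-fold.
Codon 6 CGC (Arg): third position 4-fold.
Codon 7 GGU (Gly): third position 4-fold.
Codon 8 GAU (Asp): third position 2-fold.
Codon 9 UCG (Ser): third position 4-fold.
Codon 10 AUC (Ile): third position 3-fold.
Four-fold degenerate third positions: 6.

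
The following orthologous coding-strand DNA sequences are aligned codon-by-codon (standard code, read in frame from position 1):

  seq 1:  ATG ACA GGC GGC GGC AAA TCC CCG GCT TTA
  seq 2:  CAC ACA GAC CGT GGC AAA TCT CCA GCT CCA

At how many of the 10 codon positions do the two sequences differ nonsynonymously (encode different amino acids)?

Codon 1: ATG Met / CAC His — nonsynonymous.
Codon 2: ACA Thr / ACA Thr — identical.
Codon 3: GGC Gly / GAC Asp — nonsynonymous.
Codon 4: GGC Gly / CGT Arg — nonsynonymous.
Codon 5: GGC Gly / GGC Gly — identical.
Codon 6: AAA Lys / AAA Lys — identical.
Codon 7: TCC Ser / TCT Ser — synonymous.
Codon 8: CCG Pro / CCA Pro — synonymous.
Codon 9: GCT Ala / GCT Ala — identical.
Codon 10: TTA Leu / CCA Pro — nonsynonymous.
Nonsynonymous differences: 4.

4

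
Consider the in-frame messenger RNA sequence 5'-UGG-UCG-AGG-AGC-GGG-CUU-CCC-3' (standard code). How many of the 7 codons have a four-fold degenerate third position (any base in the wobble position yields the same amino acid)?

4

Codon 1 UGG (Trp): third position 1-fold.
Codon 2 UCG (Ser): third position 4-fold.
Codon 3 AGG (Arg): third position 2-fold.
Codon 4 AGC (Ser): third position 2-fold.
Codon 5 GGG (Gly): third position 4-fold.
Codon 6 CUU (Leu): third position 4-fold.
Codon 7 CCC (Pro): third position 4-fold.
Four-fold degenerate third positions: 4.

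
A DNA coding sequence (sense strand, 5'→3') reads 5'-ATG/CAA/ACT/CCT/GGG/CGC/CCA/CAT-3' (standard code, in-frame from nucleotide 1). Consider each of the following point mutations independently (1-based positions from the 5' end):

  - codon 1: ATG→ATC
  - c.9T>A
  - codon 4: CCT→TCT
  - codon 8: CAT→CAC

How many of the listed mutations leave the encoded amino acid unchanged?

2

Codon 1: ATG (Met) → ATC (Ile) — missense.
Codon 3: ACT (Thr) → ACA (Thr) — synonymous.
Codon 4: CCT (Pro) → TCT (Ser) — missense.
Codon 8: CAT (His) → CAC (His) — synonymous.
Synonymous: 2 of 4.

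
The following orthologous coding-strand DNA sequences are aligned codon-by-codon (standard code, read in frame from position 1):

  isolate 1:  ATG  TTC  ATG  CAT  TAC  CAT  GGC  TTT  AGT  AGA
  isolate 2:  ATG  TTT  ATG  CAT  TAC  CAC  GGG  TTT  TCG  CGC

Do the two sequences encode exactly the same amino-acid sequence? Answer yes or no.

yes

Codon 1: ATG Met / ATG Met — identical.
Codon 2: TTC Phe / TTT Phe — synonymous.
Codon 3: ATG Met / ATG Met — identical.
Codon 4: CAT His / CAT His — identical.
Codon 5: TAC Tyr / TAC Tyr — identical.
Codon 6: CAT His / CAC His — synonymous.
Codon 7: GGC Gly / GGG Gly — synonymous.
Codon 8: TTT Phe / TTT Phe — identical.
Codon 9: AGT Ser / TCG Ser — synonymous.
Codon 10: AGA Arg / CGC Arg — synonymous.
Nonsynonymous differences: 0 → same protein.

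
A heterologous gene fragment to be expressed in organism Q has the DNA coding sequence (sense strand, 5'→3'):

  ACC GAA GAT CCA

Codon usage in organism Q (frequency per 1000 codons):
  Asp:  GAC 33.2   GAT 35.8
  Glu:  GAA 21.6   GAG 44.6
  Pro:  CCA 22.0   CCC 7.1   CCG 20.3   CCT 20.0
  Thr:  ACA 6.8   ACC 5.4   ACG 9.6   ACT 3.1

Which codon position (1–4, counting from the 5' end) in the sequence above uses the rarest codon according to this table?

Codon 1 ACC (Thr): 5.4 per 1000.
Codon 2 GAA (Glu): 21.6 per 1000.
Codon 3 GAT (Asp): 35.8 per 1000.
Codon 4 CCA (Pro): 22.0 per 1000.
Lowest frequency is 5.4 at codon 1.

1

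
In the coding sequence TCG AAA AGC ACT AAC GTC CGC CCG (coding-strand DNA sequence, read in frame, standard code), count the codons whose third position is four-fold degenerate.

5

Codon 1 TCG (Ser): third position 4-fold.
Codon 2 AAA (Lys): third position 2-fold.
Codon 3 AGC (Ser): third position 2-fold.
Codon 4 ACT (Thr): third position 4-fold.
Codon 5 AAC (Asn): third position 2-fold.
Codon 6 GTC (Val): third position 4-fold.
Codon 7 CGC (Arg): third position 4-fold.
Codon 8 CCG (Pro): third position 4-fold.
Four-fold degenerate third positions: 5.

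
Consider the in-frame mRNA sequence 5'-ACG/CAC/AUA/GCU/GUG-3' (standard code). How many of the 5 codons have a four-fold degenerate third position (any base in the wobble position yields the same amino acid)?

3

Codon 1 ACG (Thr): third position 4-fold.
Codon 2 CAC (His): third position 2-fold.
Codon 3 AUA (Ile): third position 3-fold.
Codon 4 GCU (Ala): third position 4-fold.
Codon 5 GUG (Val): third position 4-fold.
Four-fold degenerate third positions: 3.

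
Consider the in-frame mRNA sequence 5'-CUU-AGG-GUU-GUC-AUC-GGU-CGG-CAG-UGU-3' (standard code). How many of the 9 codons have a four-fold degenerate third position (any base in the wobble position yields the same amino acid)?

5

Codon 1 CUU (Leu): third position 4-fold.
Codon 2 AGG (Arg): third position 2-fold.
Codon 3 GUU (Val): third position 4-fold.
Codon 4 GUC (Val): third position 4-fold.
Codon 5 AUC (Ile): third position 3-fold.
Codon 6 GGU (Gly): third position 4-fold.
Codon 7 CGG (Arg): third position 4-fold.
Codon 8 CAG (Gln): third position 2-fold.
Codon 9 UGU (Cys): third position 2-fold.
Four-fold degenerate third positions: 5.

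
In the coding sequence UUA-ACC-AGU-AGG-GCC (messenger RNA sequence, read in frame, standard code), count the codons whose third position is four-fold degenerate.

2

Codon 1 UUA (Leu): third position 2-fold.
Codon 2 ACC (Thr): third position 4-fold.
Codon 3 AGU (Ser): third position 2-fold.
Codon 4 AGG (Arg): third position 2-fold.
Codon 5 GCC (Ala): third position 4-fold.
Four-fold degenerate third positions: 2.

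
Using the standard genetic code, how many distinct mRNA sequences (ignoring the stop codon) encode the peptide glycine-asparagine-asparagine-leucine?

Gly: 4 codons.
Asn: 2 codons.
Asn: 2 codons.
Leu: 6 codons.
4 × 2 × 2 × 6 = 96.

96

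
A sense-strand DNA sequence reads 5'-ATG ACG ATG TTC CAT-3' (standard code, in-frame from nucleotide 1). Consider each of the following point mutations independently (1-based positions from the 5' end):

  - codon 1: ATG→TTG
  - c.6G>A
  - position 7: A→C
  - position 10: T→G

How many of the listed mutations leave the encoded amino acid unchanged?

Codon 1: ATG (Met) → TTG (Leu) — missense.
Codon 2: ACG (Thr) → ACA (Thr) — synonymous.
Codon 3: ATG (Met) → CTG (Leu) — missense.
Codon 4: TTC (Phe) → GTC (Val) — missense.
Synonymous: 1 of 4.

1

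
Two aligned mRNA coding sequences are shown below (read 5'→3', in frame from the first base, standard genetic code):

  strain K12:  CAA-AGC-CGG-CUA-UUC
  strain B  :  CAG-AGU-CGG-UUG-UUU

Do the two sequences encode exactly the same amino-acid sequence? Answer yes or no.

yes

Codon 1: CAA Gln / CAG Gln — synonymous.
Codon 2: AGC Ser / AGU Ser — synonymous.
Codon 3: CGG Arg / CGG Arg — identical.
Codon 4: CUA Leu / UUG Leu — synonymous.
Codon 5: UUC Phe / UUU Phe — synonymous.
Nonsynonymous differences: 0 → same protein.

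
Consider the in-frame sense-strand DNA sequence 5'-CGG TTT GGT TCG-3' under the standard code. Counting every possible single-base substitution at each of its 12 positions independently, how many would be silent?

Codon 1 (CGG, Arg): 4 synonymous substitutions.
Codon 2 (TTT, Phe): 1 synonymous substitution.
Codon 3 (GGT, Gly): 3 synonymous substitutions.
Codon 4 (TCG, Ser): 3 synonymous substitutions.
Total: 4 + 1 + 3 + 3 = 11.

11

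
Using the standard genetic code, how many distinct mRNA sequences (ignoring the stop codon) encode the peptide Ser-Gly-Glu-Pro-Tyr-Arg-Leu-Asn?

Ser: 6 codons.
Gly: 4 codons.
Glu: 2 codons.
Pro: 4 codons.
Tyr: 2 codons.
Arg: 6 codons.
Leu: 6 codons.
Asn: 2 codons.
6 × 4 × 2 × 4 × 2 × 6 × 6 × 2 = 27648.

27648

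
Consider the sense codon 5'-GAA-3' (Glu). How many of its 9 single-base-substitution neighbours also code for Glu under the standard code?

1

Position 1: none → 0 synonymous.
Position 2: none → 0 synonymous.
Position 3: GAG → 1 synonymous.
Total: 0 + 0 + 1 = 1.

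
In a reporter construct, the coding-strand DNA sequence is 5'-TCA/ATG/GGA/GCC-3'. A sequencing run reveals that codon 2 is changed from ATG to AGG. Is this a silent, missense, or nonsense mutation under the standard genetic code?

missense

Position 5 falls in codon 2: ATG → Met.
After the substitution the codon is AGG → Arg.
Met ≠ Arg, so this is a missense mutation.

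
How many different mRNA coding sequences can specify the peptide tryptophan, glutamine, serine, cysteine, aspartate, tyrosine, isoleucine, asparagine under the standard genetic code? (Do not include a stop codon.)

576

Trp: 1 codon.
Gln: 2 codons.
Ser: 6 codons.
Cys: 2 codons.
Asp: 2 codons.
Tyr: 2 codons.
Ile: 3 codons.
Asn: 2 codons.
1 × 2 × 6 × 2 × 2 × 2 × 3 × 2 = 576.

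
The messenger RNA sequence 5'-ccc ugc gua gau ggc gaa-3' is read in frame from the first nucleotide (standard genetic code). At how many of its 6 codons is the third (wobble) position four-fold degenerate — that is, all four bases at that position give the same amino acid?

Codon 1 CCC (Pro): third position 4-fold.
Codon 2 UGC (Cys): third position 2-fold.
Codon 3 GUA (Val): third position 4-fold.
Codon 4 GAU (Asp): third position 2-fold.
Codon 5 GGC (Gly): third position 4-fold.
Codon 6 GAA (Glu): third position 2-fold.
Four-fold degenerate third positions: 3.

3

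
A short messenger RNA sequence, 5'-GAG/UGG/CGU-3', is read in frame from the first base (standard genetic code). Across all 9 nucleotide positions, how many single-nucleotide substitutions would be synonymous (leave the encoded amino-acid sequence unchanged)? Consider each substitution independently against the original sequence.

4

Codon 1 (GAG, Glu): 1 synonymous substitution.
Codon 2 (UGG, Trp): 0 synonymous substitutions.
Codon 3 (CGU, Arg): 3 synonymous substitutions.
Total: 1 + 0 + 3 = 4.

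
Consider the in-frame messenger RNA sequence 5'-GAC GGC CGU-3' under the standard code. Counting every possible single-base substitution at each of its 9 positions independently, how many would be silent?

7

Codon 1 (GAC, Asp): 1 synonymous substitution.
Codon 2 (GGC, Gly): 3 synonymous substitutions.
Codon 3 (CGU, Arg): 3 synonymous substitutions.
Total: 1 + 3 + 3 = 7.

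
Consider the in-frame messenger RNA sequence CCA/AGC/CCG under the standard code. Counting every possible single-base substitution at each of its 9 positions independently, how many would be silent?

7

Codon 1 (CCA, Pro): 3 synonymous substitutions.
Codon 2 (AGC, Ser): 1 synonymous substitution.
Codon 3 (CCG, Pro): 3 synonymous substitutions.
Total: 3 + 1 + 3 = 7.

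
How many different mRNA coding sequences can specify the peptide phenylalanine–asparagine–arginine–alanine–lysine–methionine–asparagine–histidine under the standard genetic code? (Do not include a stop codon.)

768

Phe: 2 codons.
Asn: 2 codons.
Arg: 6 codons.
Ala: 4 codons.
Lys: 2 codons.
Met: 1 codon.
Asn: 2 codons.
His: 2 codons.
2 × 2 × 6 × 4 × 2 × 1 × 2 × 2 = 768.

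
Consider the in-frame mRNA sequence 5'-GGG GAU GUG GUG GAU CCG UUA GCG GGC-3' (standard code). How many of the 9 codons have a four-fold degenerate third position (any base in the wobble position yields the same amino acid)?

6

Codon 1 GGG (Gly): third position 4-fold.
Codon 2 GAU (Asp): third position 2-fold.
Codon 3 GUG (Val): third position 4-fold.
Codon 4 GUG (Val): third position 4-fold.
Codon 5 GAU (Asp): third position 2-fold.
Codon 6 CCG (Pro): third position 4-fold.
Codon 7 UUA (Leu): third position 2-fold.
Codon 8 GCG (Ala): third position 4-fold.
Codon 9 GGC (Gly): third position 4-fold.
Four-fold degenerate third positions: 6.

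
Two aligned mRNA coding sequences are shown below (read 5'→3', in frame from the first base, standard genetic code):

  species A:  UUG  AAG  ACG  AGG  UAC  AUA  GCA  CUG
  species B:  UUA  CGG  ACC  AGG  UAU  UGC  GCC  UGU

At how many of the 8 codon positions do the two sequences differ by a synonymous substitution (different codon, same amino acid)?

4

Codon 1: UUG Leu / UUA Leu — synonymous.
Codon 2: AAG Lys / CGG Arg — nonsynonymous.
Codon 3: ACG Thr / ACC Thr — synonymous.
Codon 4: AGG Arg / AGG Arg — identical.
Codon 5: UAC Tyr / UAU Tyr — synonymous.
Codon 6: AUA Ile / UGC Cys — nonsynonymous.
Codon 7: GCA Ala / GCC Ala — synonymous.
Codon 8: CUG Leu / UGU Cys — nonsynonymous.
Synonymous differences: 4.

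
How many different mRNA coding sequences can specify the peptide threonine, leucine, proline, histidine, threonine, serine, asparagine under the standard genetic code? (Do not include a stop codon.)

Thr: 4 codons.
Leu: 6 codons.
Pro: 4 codons.
His: 2 codons.
Thr: 4 codons.
Ser: 6 codons.
Asn: 2 codons.
4 × 6 × 4 × 2 × 4 × 6 × 2 = 9216.

9216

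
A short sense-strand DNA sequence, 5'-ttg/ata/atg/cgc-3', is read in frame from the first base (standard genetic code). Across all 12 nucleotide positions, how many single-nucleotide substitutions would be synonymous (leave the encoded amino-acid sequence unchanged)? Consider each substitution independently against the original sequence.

7

Codon 1 (TTG, Leu): 2 synonymous substitutions.
Codon 2 (ATA, Ile): 2 synonymous substitutions.
Codon 3 (ATG, Met): 0 synonymous substitutions.
Codon 4 (CGC, Arg): 3 synonymous substitutions.
Total: 2 + 2 + 0 + 3 = 7.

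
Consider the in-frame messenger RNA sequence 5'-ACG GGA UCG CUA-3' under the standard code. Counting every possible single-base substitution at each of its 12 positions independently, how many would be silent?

13

Codon 1 (ACG, Thr): 3 synonymous substitutions.
Codon 2 (GGA, Gly): 3 synonymous substitutions.
Codon 3 (UCG, Ser): 3 synonymous substitutions.
Codon 4 (CUA, Leu): 4 synonymous substitutions.
Total: 3 + 3 + 3 + 4 = 13.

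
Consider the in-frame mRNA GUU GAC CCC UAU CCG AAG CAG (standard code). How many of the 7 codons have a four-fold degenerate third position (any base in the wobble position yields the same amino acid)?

3

Codon 1 GUU (Val): third position 4-fold.
Codon 2 GAC (Asp): third position 2-fold.
Codon 3 CCC (Pro): third position 4-fold.
Codon 4 UAU (Tyr): third position 2-fold.
Codon 5 CCG (Pro): third position 4-fold.
Codon 6 AAG (Lys): third position 2-fold.
Codon 7 CAG (Gln): third position 2-fold.
Four-fold degenerate third positions: 3.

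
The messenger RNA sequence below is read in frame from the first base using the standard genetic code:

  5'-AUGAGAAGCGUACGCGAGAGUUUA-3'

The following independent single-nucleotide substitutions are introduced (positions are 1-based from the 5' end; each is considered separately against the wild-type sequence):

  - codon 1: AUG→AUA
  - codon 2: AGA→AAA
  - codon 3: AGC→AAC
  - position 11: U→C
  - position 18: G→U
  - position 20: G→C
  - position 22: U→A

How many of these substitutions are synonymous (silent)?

Codon 1: AUG (Met) → AUA (Ile) — missense.
Codon 2: AGA (Arg) → AAA (Lys) — missense.
Codon 3: AGC (Ser) → AAC (Asn) — missense.
Codon 4: GUA (Val) → GCA (Ala) — missense.
Codon 6: GAG (Glu) → GAU (Asp) — missense.
Codon 7: AGU (Ser) → ACU (Thr) — missense.
Codon 8: UUA (Leu) → AUA (Ile) — missense.
Synonymous: 0 of 7.

0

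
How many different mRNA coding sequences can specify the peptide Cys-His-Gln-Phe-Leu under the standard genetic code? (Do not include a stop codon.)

Cys: 2 codons.
His: 2 codons.
Gln: 2 codons.
Phe: 2 codons.
Leu: 6 codons.
2 × 2 × 2 × 2 × 6 = 96.

96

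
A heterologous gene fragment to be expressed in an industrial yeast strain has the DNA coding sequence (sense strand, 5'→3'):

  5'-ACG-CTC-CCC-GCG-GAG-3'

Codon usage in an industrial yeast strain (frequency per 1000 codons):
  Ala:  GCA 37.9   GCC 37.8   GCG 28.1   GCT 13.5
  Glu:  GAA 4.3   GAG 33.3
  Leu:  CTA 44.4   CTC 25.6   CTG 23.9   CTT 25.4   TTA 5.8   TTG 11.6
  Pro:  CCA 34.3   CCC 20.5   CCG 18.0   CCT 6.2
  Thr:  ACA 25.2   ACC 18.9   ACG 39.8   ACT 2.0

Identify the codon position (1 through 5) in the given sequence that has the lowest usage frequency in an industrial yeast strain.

Codon 1 ACG (Thr): 39.8 per 1000.
Codon 2 CTC (Leu): 25.6 per 1000.
Codon 3 CCC (Pro): 20.5 per 1000.
Codon 4 GCG (Ala): 28.1 per 1000.
Codon 5 GAG (Glu): 33.3 per 1000.
Lowest frequency is 20.5 at codon 3.

3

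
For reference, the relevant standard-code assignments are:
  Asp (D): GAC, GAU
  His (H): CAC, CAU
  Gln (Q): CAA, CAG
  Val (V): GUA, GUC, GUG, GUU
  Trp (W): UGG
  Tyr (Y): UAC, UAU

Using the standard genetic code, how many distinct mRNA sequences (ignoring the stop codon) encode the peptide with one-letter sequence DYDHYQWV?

256

Asp: 2 codons.
Tyr: 2 codons.
Asp: 2 codons.
His: 2 codons.
Tyr: 2 codons.
Gln: 2 codons.
Trp: 1 codon.
Val: 4 codons.
2 × 2 × 2 × 2 × 2 × 2 × 1 × 4 = 256.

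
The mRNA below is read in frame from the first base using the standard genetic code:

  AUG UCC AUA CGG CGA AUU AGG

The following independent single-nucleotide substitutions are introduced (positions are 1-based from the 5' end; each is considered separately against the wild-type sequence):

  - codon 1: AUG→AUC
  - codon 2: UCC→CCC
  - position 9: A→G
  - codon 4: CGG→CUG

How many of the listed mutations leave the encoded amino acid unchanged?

Codon 1: AUG (Met) → AUC (Ile) — missense.
Codon 2: UCC (Ser) → CCC (Pro) — missense.
Codon 3: AUA (Ile) → AUG (Met) — missense.
Codon 4: CGG (Arg) → CUG (Leu) — missense.
Synonymous: 0 of 4.

0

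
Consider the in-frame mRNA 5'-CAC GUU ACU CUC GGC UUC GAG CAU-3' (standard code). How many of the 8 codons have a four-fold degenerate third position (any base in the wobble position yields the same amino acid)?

4

Codon 1 CAC (His): third position 2-fold.
Codon 2 GUU (Val): third position 4-fold.
Codon 3 ACU (Thr): third position 4-fold.
Codon 4 CUC (Leu): third position 4-fold.
Codon 5 GGC (Gly): third position 4-fold.
Codon 6 UUC (Phe): third position 2-fold.
Codon 7 GAG (Glu): third position 2-fold.
Codon 8 CAU (His): third position 2-fold.
Four-fold degenerate third positions: 4.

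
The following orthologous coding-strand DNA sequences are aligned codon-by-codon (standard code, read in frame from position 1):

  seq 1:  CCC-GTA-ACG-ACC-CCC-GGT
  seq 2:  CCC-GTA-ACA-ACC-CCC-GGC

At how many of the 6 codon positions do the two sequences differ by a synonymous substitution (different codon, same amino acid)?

2

Codon 1: CCC Pro / CCC Pro — identical.
Codon 2: GTA Val / GTA Val — identical.
Codon 3: ACG Thr / ACA Thr — synonymous.
Codon 4: ACC Thr / ACC Thr — identical.
Codon 5: CCC Pro / CCC Pro — identical.
Codon 6: GGT Gly / GGC Gly — synonymous.
Synonymous differences: 2.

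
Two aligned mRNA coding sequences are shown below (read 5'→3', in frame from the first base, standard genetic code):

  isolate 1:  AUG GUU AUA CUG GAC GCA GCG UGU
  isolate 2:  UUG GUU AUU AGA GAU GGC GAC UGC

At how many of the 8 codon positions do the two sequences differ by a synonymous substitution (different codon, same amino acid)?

3

Codon 1: AUG Met / UUG Leu — nonsynonymous.
Codon 2: GUU Val / GUU Val — identical.
Codon 3: AUA Ile / AUU Ile — synonymous.
Codon 4: CUG Leu / AGA Arg — nonsynonymous.
Codon 5: GAC Asp / GAU Asp — synonymous.
Codon 6: GCA Ala / GGC Gly — nonsynonymous.
Codon 7: GCG Ala / GAC Asp — nonsynonymous.
Codon 8: UGU Cys / UGC Cys — synonymous.
Synonymous differences: 3.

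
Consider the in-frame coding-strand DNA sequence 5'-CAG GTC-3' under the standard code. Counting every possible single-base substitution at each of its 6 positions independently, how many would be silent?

Codon 1 (CAG, Gln): 1 synonymous substitution.
Codon 2 (GTC, Val): 3 synonymous substitutions.
Total: 1 + 3 = 4.

4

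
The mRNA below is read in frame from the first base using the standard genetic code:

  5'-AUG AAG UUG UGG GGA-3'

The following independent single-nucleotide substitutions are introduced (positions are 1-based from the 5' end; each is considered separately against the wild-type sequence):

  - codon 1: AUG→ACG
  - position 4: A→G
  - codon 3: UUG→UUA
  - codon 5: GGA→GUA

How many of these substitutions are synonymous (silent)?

Codon 1: AUG (Met) → ACG (Thr) — missense.
Codon 2: AAG (Lys) → GAG (Glu) — missense.
Codon 3: UUG (Leu) → UUA (Leu) — synonymous.
Codon 5: GGA (Gly) → GUA (Val) — missense.
Synonymous: 1 of 4.

1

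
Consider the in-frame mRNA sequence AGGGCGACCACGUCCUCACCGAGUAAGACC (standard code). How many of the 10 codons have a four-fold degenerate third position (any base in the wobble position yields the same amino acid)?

Codon 1 AGG (Arg): third position 2-fold.
Codon 2 GCG (Ala): third position 4-fold.
Codon 3 ACC (Thr): third position 4-fold.
Codon 4 ACG (Thr): third position 4-fold.
Codon 5 UCC (Ser): third position 4-fold.
Codon 6 UCA (Ser): third position 4-fold.
Codon 7 CCG (Pro): third position 4-fold.
Codon 8 AGU (Ser): third position 2-fold.
Codon 9 AAG (Lys): third position 2-fold.
Codon 10 ACC (Thr): third position 4-fold.
Four-fold degenerate third positions: 7.

7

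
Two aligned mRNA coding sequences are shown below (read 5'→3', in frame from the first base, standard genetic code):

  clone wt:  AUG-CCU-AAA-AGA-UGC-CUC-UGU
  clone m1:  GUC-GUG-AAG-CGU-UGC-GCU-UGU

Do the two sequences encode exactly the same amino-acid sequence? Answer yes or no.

Codon 1: AUG Met / GUC Val — nonsynonymous.
Codon 2: CCU Pro / GUG Val — nonsynonymous.
Codon 3: AAA Lys / AAG Lys — synonymous.
Codon 4: AGA Arg / CGU Arg — synonymous.
Codon 5: UGC Cys / UGC Cys — identical.
Codon 6: CUC Leu / GCU Ala — nonsynonymous.
Codon 7: UGU Cys / UGU Cys — identical.
Nonsynonymous differences: 3 → different protein.

no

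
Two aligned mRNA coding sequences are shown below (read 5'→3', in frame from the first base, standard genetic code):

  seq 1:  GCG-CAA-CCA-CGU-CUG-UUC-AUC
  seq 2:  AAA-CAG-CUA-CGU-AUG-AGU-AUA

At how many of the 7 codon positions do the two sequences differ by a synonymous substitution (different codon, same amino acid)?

2

Codon 1: GCG Ala / AAA Lys — nonsynonymous.
Codon 2: CAA Gln / CAG Gln — synonymous.
Codon 3: CCA Pro / CUA Leu — nonsynonymous.
Codon 4: CGU Arg / CGU Arg — identical.
Codon 5: CUG Leu / AUG Met — nonsynonymous.
Codon 6: UUC Phe / AGU Ser — nonsynonymous.
Codon 7: AUC Ile / AUA Ile — synonymous.
Synonymous differences: 2.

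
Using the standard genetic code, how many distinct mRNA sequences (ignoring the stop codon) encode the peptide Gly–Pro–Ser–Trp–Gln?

192

Gly: 4 codons.
Pro: 4 codons.
Ser: 6 codons.
Trp: 1 codon.
Gln: 2 codons.
4 × 4 × 6 × 1 × 2 = 192.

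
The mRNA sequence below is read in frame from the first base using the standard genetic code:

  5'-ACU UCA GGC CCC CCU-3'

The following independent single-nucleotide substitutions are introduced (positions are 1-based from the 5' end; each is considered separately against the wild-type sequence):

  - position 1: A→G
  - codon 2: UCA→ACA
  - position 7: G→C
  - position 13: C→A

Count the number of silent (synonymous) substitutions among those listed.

0

Codon 1: ACU (Thr) → GCU (Ala) — missense.
Codon 2: UCA (Ser) → ACA (Thr) — missense.
Codon 3: GGC (Gly) → CGC (Arg) — missense.
Codon 5: CCU (Pro) → ACU (Thr) — missense.
Synonymous: 0 of 4.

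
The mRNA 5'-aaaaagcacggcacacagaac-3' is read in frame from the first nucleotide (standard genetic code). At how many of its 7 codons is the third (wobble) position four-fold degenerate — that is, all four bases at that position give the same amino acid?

Codon 1 AAA (Lys): third position 2-fold.
Codon 2 AAG (Lys): third position 2-fold.
Codon 3 CAC (His): third position 2-fold.
Codon 4 GGC (Gly): third position 4-fold.
Codon 5 ACA (Thr): third position 4-fold.
Codon 6 CAG (Gln): third position 2-fold.
Codon 7 AAC (Asn): third position 2-fold.
Four-fold degenerate third positions: 2.

2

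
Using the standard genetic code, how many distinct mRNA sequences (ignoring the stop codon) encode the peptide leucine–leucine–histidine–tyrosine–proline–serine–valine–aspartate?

27648

Leu: 6 codons.
Leu: 6 codons.
His: 2 codons.
Tyr: 2 codons.
Pro: 4 codons.
Ser: 6 codons.
Val: 4 codons.
Asp: 2 codons.
6 × 6 × 2 × 2 × 4 × 6 × 4 × 2 = 27648.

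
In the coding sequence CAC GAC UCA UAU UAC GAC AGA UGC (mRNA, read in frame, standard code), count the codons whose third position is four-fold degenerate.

Codon 1 CAC (His): third position 2-fold.
Codon 2 GAC (Asp): third position 2-fold.
Codon 3 UCA (Ser): third position 4-fold.
Codon 4 UAU (Tyr): third position 2-fold.
Codon 5 UAC (Tyr): third position 2-fold.
Codon 6 GAC (Asp): third position 2-fold.
Codon 7 AGA (Arg): third position 2-fold.
Codon 8 UGC (Cys): third position 2-fold.
Four-fold degenerate third positions: 1.

1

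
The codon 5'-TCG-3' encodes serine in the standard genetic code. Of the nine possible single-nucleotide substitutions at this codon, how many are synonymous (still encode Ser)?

3

Position 1: none → 0 synonymous.
Position 2: none → 0 synonymous.
Position 3: TCT, TCC, TCA → 3 synonymous.
Total: 0 + 0 + 3 = 3.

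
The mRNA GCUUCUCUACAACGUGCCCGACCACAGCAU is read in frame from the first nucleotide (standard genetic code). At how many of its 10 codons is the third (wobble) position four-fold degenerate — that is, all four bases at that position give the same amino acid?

7

Codon 1 GCU (Ala): third position 4-fold.
Codon 2 UCU (Ser): third position 4-fold.
Codon 3 CUA (Leu): third position 4-fold.
Codon 4 CAA (Gln): third position 2-fold.
Codon 5 CGU (Arg): third position 4-fold.
Codon 6 GCC (Ala): third position 4-fold.
Codon 7 CGA (Arg): third position 4-fold.
Codon 8 CCA (Pro): third position 4-fold.
Codon 9 CAG (Gln): third position 2-fold.
Codon 10 CAU (His): third position 2-fold.
Four-fold degenerate third positions: 7.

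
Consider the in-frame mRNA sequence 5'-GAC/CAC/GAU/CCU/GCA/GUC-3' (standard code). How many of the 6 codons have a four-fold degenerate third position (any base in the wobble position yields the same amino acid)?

3

Codon 1 GAC (Asp): third position 2-fold.
Codon 2 CAC (His): third position 2-fold.
Codon 3 GAU (Asp): third position 2-fold.
Codon 4 CCU (Pro): third position 4-fold.
Codon 5 GCA (Ala): third position 4-fold.
Codon 6 GUC (Val): third position 4-fold.
Four-fold degenerate third positions: 3.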